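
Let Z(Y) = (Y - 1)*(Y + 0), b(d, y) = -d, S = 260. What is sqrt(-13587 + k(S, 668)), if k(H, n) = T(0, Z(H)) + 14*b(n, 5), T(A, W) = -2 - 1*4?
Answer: I*sqrt(22945) ≈ 151.48*I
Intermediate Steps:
Z(Y) = Y*(-1 + Y) (Z(Y) = (-1 + Y)*Y = Y*(-1 + Y))
T(A, W) = -6 (T(A, W) = -2 - 4 = -6)
k(H, n) = -6 - 14*n (k(H, n) = -6 + 14*(-n) = -6 - 14*n)
sqrt(-13587 + k(S, 668)) = sqrt(-13587 + (-6 - 14*668)) = sqrt(-13587 + (-6 - 9352)) = sqrt(-13587 - 9358) = sqrt(-22945) = I*sqrt(22945)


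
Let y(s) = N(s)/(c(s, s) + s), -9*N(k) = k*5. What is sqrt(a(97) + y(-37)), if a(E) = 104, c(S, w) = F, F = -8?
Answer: sqrt(8387)/9 ≈ 10.176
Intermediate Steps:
N(k) = -5*k/9 (N(k) = -k*5/9 = -5*k/9)
c(S, w) = -8
y(s) = -5*s/(9*(-8 + s)) (y(s) = (-5*s/9)/(-8 + s) = -5*s/(9*(-8 + s)))
sqrt(a(97) + y(-37)) = sqrt(104 - 5*(-37)/(-72 + 9*(-37))) = sqrt(104 - 5*(-37)/(-72 - 333)) = sqrt(104 - 5*(-37)/(-405)) = sqrt(104 - 5*(-37)*(-1/405)) = sqrt(104 - 37/81) = sqrt(8387/81) = sqrt(8387)/9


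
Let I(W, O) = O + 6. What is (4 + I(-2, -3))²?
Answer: 49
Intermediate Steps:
I(W, O) = 6 + O
(4 + I(-2, -3))² = (4 + (6 - 3))² = (4 + 3)² = 7² = 49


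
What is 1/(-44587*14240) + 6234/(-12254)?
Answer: -1979042155087/3890147977760 ≈ -0.50873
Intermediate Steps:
1/(-44587*14240) + 6234/(-12254) = -1/44587*1/14240 + 6234*(-1/12254) = -1/634918880 - 3117/6127 = -1979042155087/3890147977760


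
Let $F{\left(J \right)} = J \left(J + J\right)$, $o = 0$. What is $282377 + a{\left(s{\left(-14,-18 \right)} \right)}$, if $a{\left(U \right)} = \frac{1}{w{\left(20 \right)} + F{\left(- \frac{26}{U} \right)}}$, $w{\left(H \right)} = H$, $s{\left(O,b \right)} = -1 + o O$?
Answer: $\frac{387421245}{1372} \approx 2.8238 \cdot 10^{5}$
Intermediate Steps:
$s{\left(O,b \right)} = -1$ ($s{\left(O,b \right)} = -1 + 0 O = -1 + 0 = -1$)
$F{\left(J \right)} = 2 J^{2}$ ($F{\left(J \right)} = J 2 J = 2 J^{2}$)
$a{\left(U \right)} = \frac{1}{20 + \frac{1352}{U^{2}}}$ ($a{\left(U \right)} = \frac{1}{20 + 2 \left(- \frac{26}{U}\right)^{2}} = \frac{1}{20 + 2 \frac{676}{U^{2}}} = \frac{1}{20 + \frac{1352}{U^{2}}}$)
$282377 + a{\left(s{\left(-14,-18 \right)} \right)} = 282377 + \frac{\left(-1\right)^{2}}{4 \left(338 + 5 \left(-1\right)^{2}\right)} = 282377 + \frac{1}{4} \cdot 1 \frac{1}{338 + 5 \cdot 1} = 282377 + \frac{1}{4} \cdot 1 \frac{1}{338 + 5} = 282377 + \frac{1}{4} \cdot 1 \cdot \frac{1}{343} = 282377 + \frac{1}{1372} = \frac{387421245}{1372}$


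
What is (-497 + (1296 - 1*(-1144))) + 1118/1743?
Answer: 3387767/1743 ≈ 1943.6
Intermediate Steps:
(-497 + (1296 - 1*(-1144))) + 1118/1743 = (-497 + (1296 + 1144)) + 1118*(1/1743) = (-497 + 2440) + 1118/1743 = 1943 + 1118/1743 = 3387767/1743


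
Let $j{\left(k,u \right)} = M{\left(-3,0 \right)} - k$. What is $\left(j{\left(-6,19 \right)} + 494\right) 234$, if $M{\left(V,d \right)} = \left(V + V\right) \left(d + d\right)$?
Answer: $117000$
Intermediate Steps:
$M{\left(V,d \right)} = 4 V d$ ($M{\left(V,d \right)} = 2 V 2 d = 4 V d$)
$j{\left(k,u \right)} = - k$ ($j{\left(k,u \right)} = 4 \left(-3\right) 0 - k = 0 - k = - k$)
$\left(j{\left(-6,19 \right)} + 494\right) 234 = \left(\left(-1\right) \left(-6\right) + 494\right) 234 = \left(6 + 494\right) 234 = 500 \cdot 234 = 117000$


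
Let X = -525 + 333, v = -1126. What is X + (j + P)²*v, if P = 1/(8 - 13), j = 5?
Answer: -653376/25 ≈ -26135.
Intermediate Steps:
P = -⅕ (P = 1/(-5) = -⅕ ≈ -0.20000)
X = -192
X + (j + P)²*v = -192 + (5 - ⅕)²*(-1126) = -192 + (24/5)²*(-1126) = -192 + (576/25)*(-1126) = -192 - 648576/25 = -653376/25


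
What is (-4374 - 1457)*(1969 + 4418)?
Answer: -37242597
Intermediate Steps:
(-4374 - 1457)*(1969 + 4418) = -5831*6387 = -37242597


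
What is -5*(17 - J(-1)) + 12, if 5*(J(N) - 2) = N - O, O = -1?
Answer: -63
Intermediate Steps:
J(N) = 11/5 + N/5 (J(N) = 2 + (N - 1*(-1))/5 = 2 + (N + 1)/5 = 2 + (1 + N)/5 = 2 + (⅕ + N/5) = 11/5 + N/5)
-5*(17 - J(-1)) + 12 = -5*(17 - (11/5 + (⅕)*(-1))) + 12 = -5*(17 - (11/5 - ⅕)) + 12 = -5*(17 - 1*2) + 12 = -5*(17 - 2) + 12 = -5*15 + 12 = -75 + 12 = -63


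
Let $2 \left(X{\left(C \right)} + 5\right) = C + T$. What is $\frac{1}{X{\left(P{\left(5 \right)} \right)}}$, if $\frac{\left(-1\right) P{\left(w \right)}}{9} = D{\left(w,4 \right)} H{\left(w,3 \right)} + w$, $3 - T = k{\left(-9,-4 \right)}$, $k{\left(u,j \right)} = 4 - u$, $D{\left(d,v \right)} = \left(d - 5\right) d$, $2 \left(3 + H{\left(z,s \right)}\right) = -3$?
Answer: $- \frac{2}{65} \approx -0.030769$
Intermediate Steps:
$H{\left(z,s \right)} = - \frac{9}{2}$ ($H{\left(z,s \right)} = -3 + \frac{1}{2} \left(-3\right) = -3 - \frac{3}{2} = - \frac{9}{2}$)
$D{\left(d,v \right)} = d \left(-5 + d\right)$ ($D{\left(d,v \right)} = \left(-5 + d\right) d = d \left(-5 + d\right)$)
$T = -10$ ($T = 3 - \left(4 - -9\right) = 3 - \left(4 + 9\right) = 3 - 13 = -10$)
$P{\left(w \right)} = - 9 w + \frac{81 w \left(-5 + w\right)}{2}$ ($P{\left(w \right)} = - 9 \left(w \left(-5 + w\right) \left(- \frac{9}{2}\right) + w\right) = - 9 \left(- \frac{9 w \left(-5 + w\right)}{2} + w\right) = - 9 \left(w - \frac{9 w \left(-5 + w\right)}{2}\right) = - 9 w + \frac{81 w \left(-5 + w\right)}{2}$)
$X{\left(C \right)} = -10 + \frac{C}{2}$ ($X{\left(C \right)} = -5 + \frac{C - 10}{2} = -5 + \frac{-10 + C}{2} = -5 + \left(-5 + \frac{C}{2}\right) = -10 + \frac{C}{2}$)
$\frac{1}{X{\left(P{\left(5 \right)} \right)}} = \frac{1}{-10 + \frac{\frac{9}{2} \cdot 5 \left(-47 + 9 \cdot 5\right)}{2}} = \frac{1}{-10 + \frac{\frac{9}{2} \cdot 5 \left(-47 + 45\right)}{2}} = \frac{1}{-10 + \frac{\frac{9}{2} \cdot 5 \left(-2\right)}{2}} = \frac{1}{-10 + \frac{1}{2} \left(-45\right)} = \frac{1}{-10 - \frac{45}{2}} = \frac{1}{- \frac{65}{2}} = - \frac{2}{65}$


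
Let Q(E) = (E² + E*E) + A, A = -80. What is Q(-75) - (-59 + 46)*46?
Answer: 11768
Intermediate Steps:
Q(E) = -80 + 2*E² (Q(E) = (E² + E*E) - 80 = (E² + E²) - 80 = 2*E² - 80 = -80 + 2*E²)
Q(-75) - (-59 + 46)*46 = (-80 + 2*(-75)²) - (-59 + 46)*46 = (-80 + 2*5625) - (-13)*46 = (-80 + 11250) - 1*(-598) = 11170 + 598 = 11768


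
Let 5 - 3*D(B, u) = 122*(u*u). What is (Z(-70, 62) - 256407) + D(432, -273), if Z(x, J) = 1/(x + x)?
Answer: -1380645563/420 ≈ -3.2873e+6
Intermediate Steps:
Z(x, J) = 1/(2*x)
D(B, u) = 5/3 - 122*u²/3 (D(B, u) = 5/3 - 122*u*u/3 = 5/3 - 122*u²/3)
(Z(-70, 62) - 256407) + D(432, -273) = ((½)/(-70) - 256407) + (5/3 - 122/3*(-273)²) = ((½)*(-1/70) - 256407) + (5/3 - 122/3*74529) = (-1/140 - 256407) + (5/3 - 3030846) = -35896981/140 - 9092533/3 = -1380645563/420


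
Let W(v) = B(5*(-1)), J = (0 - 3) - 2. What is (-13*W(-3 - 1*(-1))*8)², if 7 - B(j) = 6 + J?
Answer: 389376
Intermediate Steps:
J = -5 (J = -3 - 2 = -5)
B(j) = 6 (B(j) = 7 - (6 - 5) = 7 - 1*1 = 7 - 1 = 6)
W(v) = 6
(-13*W(-3 - 1*(-1))*8)² = (-13*6*8)² = (-78*8)² = (-624)² = 389376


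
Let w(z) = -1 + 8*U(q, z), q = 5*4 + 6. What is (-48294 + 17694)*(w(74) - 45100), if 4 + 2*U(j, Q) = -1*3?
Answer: 1380947400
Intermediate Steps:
q = 26 (q = 20 + 6 = 26)
U(j, Q) = -7/2 (U(j, Q) = -2 + (-1*3)/2 = -2 + (½)*(-3) = -2 - 3/2 = -7/2)
w(z) = -29 (w(z) = -1 + 8*(-7/2) = -1 - 28 = -29)
(-48294 + 17694)*(w(74) - 45100) = (-48294 + 17694)*(-29 - 45100) = -30600*(-45129) = 1380947400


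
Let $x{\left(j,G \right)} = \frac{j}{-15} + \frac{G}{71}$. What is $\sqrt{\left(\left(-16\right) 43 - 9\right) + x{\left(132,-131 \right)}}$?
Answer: $\frac{i \sqrt{89180970}}{355} \approx 26.602 i$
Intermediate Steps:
$x{\left(j,G \right)} = - \frac{j}{15} + \frac{G}{71}$ ($x{\left(j,G \right)} = j \left(- \frac{1}{15}\right) + G \frac{1}{71} = - \frac{j}{15} + \frac{G}{71}$)
$\sqrt{\left(\left(-16\right) 43 - 9\right) + x{\left(132,-131 \right)}} = \sqrt{\left(\left(-16\right) 43 - 9\right) + \left(\left(- \frac{1}{15}\right) 132 + \frac{1}{71} \left(-131\right)\right)} = \sqrt{\left(-688 - 9\right) - \frac{3779}{355}} = \sqrt{-697 - \frac{3779}{355}} = \sqrt{- \frac{251214}{355}} = \frac{i \sqrt{89180970}}{355}$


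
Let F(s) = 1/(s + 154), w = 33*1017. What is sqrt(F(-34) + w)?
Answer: sqrt(120819630)/60 ≈ 183.20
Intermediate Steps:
w = 33561
F(s) = 1/(154 + s)
sqrt(F(-34) + w) = sqrt(1/(154 - 34) + 33561) = sqrt(1/120 + 33561) = sqrt(4027321/120) = sqrt(120819630)/60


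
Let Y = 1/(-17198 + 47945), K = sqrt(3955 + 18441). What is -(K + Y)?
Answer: -1/30747 - 2*sqrt(5599) ≈ -149.65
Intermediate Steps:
K = 2*sqrt(5599) (K = sqrt(22396) = 2*sqrt(5599) ≈ 149.65)
Y = 1/30747 ≈ 3.2523e-5
-(K + Y) = -(2*sqrt(5599) + 1/30747) = -(1/30747 + 2*sqrt(5599)) = -1/30747 - 2*sqrt(5599)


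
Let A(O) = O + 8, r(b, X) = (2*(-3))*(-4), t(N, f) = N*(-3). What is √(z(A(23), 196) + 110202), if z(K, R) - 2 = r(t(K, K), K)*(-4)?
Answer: 2*√27527 ≈ 331.83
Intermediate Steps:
t(N, f) = -3*N
r(b, X) = 24 (r(b, X) = -6*(-4) = 24)
A(O) = 8 + O
z(K, R) = -94 (z(K, R) = 2 + 24*(-4) = 2 - 96 = -94)
√(z(A(23), 196) + 110202) = √(-94 + 110202) = √110108 = 2*√27527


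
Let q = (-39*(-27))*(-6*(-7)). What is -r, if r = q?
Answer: -44226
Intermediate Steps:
q = 44226 (q = 1053*42 = 44226)
r = 44226
-r = -1*44226 = -44226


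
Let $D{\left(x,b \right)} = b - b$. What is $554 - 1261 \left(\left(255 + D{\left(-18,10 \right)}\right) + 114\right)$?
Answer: $-464755$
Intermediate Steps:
$D{\left(x,b \right)} = 0$
$554 - 1261 \left(\left(255 + D{\left(-18,10 \right)}\right) + 114\right) = 554 - 1261 \left(\left(255 + 0\right) + 114\right) = 554 - 1261 \left(255 + 114\right) = 554 - 465309 = -464755$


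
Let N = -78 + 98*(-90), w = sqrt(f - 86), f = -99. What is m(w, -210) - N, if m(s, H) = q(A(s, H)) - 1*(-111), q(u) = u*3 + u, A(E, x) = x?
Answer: 8169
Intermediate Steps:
w = I*sqrt(185) (w = sqrt(-99 - 86) = sqrt(-185) = I*sqrt(185) ≈ 13.601*I)
q(u) = 4*u (q(u) = 3*u + u = 4*u)
m(s, H) = 111 + 4*H (m(s, H) = 4*H - 1*(-111) = 4*H + 111 = 111 + 4*H)
N = -8898 (N = -78 - 8820 = -8898)
m(w, -210) - N = (111 + 4*(-210)) - 1*(-8898) = (111 - 840) + 8898 = -729 + 8898 = 8169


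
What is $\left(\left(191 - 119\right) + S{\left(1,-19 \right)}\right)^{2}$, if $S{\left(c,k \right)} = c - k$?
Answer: $8464$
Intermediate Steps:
$\left(\left(191 - 119\right) + S{\left(1,-19 \right)}\right)^{2} = \left(\left(191 - 119\right) + \left(1 - -19\right)\right)^{2} = \left(\left(191 - 119\right) + \left(1 + 19\right)\right)^{2} = \left(72 + 20\right)^{2} = 92^{2} = 8464$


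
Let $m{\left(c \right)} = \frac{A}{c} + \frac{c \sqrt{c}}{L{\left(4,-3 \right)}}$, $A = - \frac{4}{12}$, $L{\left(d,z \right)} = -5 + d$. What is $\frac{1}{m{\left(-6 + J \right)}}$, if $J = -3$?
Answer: $\frac{27}{531442} - \frac{19683 i}{531442} \approx 5.0805 \cdot 10^{-5} - 0.037037 i$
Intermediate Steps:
$A = - \frac{1}{3}$ ($A = \left(-4\right) \frac{1}{12} = - \frac{1}{3} \approx -0.33333$)
$m{\left(c \right)} = - c^{\frac{3}{2}} - \frac{1}{3 c}$ ($m{\left(c \right)} = - \frac{1}{3 c} + \frac{c \sqrt{c}}{-5 + 4} = - \frac{1}{3 c} + \frac{c^{\frac{3}{2}}}{-1} = - \frac{1}{3 c} + c^{\frac{3}{2}} \left(-1\right) = - \frac{1}{3 c} - c^{\frac{3}{2}} = - c^{\frac{3}{2}} - \frac{1}{3 c}$)
$\frac{1}{m{\left(-6 + J \right)}} = \frac{1}{\frac{1}{-6 - 3} \left(- \frac{1}{3} - \left(-6 - 3\right)^{\frac{5}{2}}\right)} = \frac{1}{\frac{1}{-9} \left(- \frac{1}{3} - \left(-9\right)^{\frac{5}{2}}\right)} = \frac{1}{\left(- \frac{1}{9}\right) \left(- \frac{1}{3} - 243 i\right)} = \frac{1}{\frac{1}{27} + 27 i} = \frac{729 \left(\frac{1}{27} - 27 i\right)}{531442}$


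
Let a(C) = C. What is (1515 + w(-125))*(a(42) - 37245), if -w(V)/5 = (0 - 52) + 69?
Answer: -53200290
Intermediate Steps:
w(V) = -85 (w(V) = -5*((0 - 52) + 69) = -5*(-52 + 69) = -5*17 = -85)
(1515 + w(-125))*(a(42) - 37245) = (1515 - 85)*(42 - 37245) = 1430*(-37203) = -53200290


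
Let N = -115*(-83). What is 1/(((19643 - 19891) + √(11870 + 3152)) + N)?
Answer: 9297/86419187 - √15022/86419187 ≈ 0.00010616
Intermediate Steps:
N = 9545
1/(((19643 - 19891) + √(11870 + 3152)) + N) = 1/(((19643 - 19891) + √(11870 + 3152)) + 9545) = 1/((-248 + √15022) + 9545) = 1/(9297 + √15022)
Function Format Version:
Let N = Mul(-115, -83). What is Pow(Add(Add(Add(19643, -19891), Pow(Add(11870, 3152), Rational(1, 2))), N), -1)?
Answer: Add(Rational(9297, 86419187), Mul(Rational(-1, 86419187), Pow(15022, Rational(1, 2)))) ≈ 0.00010616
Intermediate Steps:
N = 9545
Pow(Add(Add(Add(19643, -19891), Pow(Add(11870, 3152), Rational(1, 2))), N), -1) = Pow(Add(Add(Add(19643, -19891), Pow(Add(11870, 3152), Rational(1, 2))), 9545), -1) = Pow(Add(Add(-248, Pow(15022, Rational(1, 2))), 9545), -1) = Pow(Add(9297, Pow(15022, Rational(1, 2))), -1)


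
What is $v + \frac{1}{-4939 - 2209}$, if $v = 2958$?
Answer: $\frac{21143783}{7148} \approx 2958.0$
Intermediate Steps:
$v + \frac{1}{-4939 - 2209} = 2958 + \frac{1}{-4939 - 2209} = 2958 + \frac{1}{-7148} = 2958 - \frac{1}{7148} = \frac{21143783}{7148}$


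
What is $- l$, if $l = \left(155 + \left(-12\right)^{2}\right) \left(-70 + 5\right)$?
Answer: $19435$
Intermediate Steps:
$l = -19435$ ($l = \left(155 + 144\right) \left(-65\right) = 299 \left(-65\right) = -19435$)
$- l = \left(-1\right) \left(-19435\right) = 19435$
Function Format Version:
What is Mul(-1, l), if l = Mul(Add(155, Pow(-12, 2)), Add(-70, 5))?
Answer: 19435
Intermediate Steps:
l = -19435 (l = Mul(Add(155, 144), -65) = Mul(299, -65) = -19435)
Mul(-1, l) = Mul(-1, -19435) = 19435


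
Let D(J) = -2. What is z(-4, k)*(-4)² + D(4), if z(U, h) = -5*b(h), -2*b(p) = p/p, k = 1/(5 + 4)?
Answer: 38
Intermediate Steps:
k = ⅑ (k = 1/9 = ⅑ ≈ 0.11111)
b(p) = -½ (b(p) = -p/(2*p) = -½*1 = -½)
z(U, h) = 5/2 (z(U, h) = -5*(-½) = 5/2)
z(-4, k)*(-4)² + D(4) = (5/2)*(-4)² - 2 = (5/2)*16 - 2 = 40 - 2 = 38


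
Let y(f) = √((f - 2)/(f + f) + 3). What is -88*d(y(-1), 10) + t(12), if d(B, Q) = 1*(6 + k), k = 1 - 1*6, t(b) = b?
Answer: -76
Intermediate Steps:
k = -5 (k = 1 - 6 = -5)
y(f) = √(3 + (-2 + f)/(2*f)) (y(f) = √((-2 + f)/((2*f)) + 3) = √((-2 + f)*(1/(2*f)) + 3) = √((-2 + f)/(2*f) + 3) = √(3 + (-2 + f)/(2*f)))
d(B, Q) = 1 (d(B, Q) = 1*(6 - 5) = 1*1 = 1)
-88*d(y(-1), 10) + t(12) = -88*1 + 12 = -88 + 12 = -76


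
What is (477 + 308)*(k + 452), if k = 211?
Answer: 520455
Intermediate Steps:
(477 + 308)*(k + 452) = (477 + 308)*(211 + 452) = 785*663 = 520455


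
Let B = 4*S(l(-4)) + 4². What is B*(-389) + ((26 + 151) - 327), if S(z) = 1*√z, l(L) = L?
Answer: -6374 - 3112*I ≈ -6374.0 - 3112.0*I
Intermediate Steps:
S(z) = √z
B = 16 + 8*I (B = 4*√(-4) + 4² = 4*(2*I) + 16 = 8*I + 16 = 16 + 8*I ≈ 16.0 + 8.0*I)
B*(-389) + ((26 + 151) - 327) = (16 + 8*I)*(-389) + ((26 + 151) - 327) = (-6224 - 3112*I) + (177 - 327) = (-6224 - 3112*I) - 150 = -6374 - 3112*I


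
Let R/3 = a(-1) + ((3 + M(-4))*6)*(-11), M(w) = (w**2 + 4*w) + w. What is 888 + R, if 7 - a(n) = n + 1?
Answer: 1107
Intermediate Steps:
a(n) = 6 - n (a(n) = 7 - (n + 1) = 7 - (1 + n) = 7 + (-1 - n) = 6 - n)
M(w) = w**2 + 5*w
R = 219 (R = 3*((6 - 1*(-1)) + ((3 - 4*(5 - 4))*6)*(-11)) = 3*((6 + 1) + ((3 - 4*1)*6)*(-11)) = 3*(7 + ((3 - 4)*6)*(-11)) = 3*(7 - 1*6*(-11)) = 3*(7 - 6*(-11)) = 3*(7 + 66) = 3*73 = 219)
888 + R = 888 + 219 = 1107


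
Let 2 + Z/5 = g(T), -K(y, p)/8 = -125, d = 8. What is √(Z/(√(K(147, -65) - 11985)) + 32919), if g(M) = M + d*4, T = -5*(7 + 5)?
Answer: √(5563311 + 30*I*√65)/13 ≈ 181.44 + 0.003944*I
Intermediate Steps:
K(y, p) = 1000 (K(y, p) = -8*(-125) = 1000)
T = -60 (T = -5*12 = -60)
g(M) = 32 + M (g(M) = M + 8*4 = M + 32 = 32 + M)
Z = -150 (Z = -10 + 5*(32 - 60) = -10 + 5*(-28) = -10 - 140 = -150)
√(Z/(√(K(147, -65) - 11985)) + 32919) = √(-150/√(1000 - 11985) + 32919) = √(-150*(-I*√65/845) + 32919) = √(-(-30)*I*√65/169 + 32919) = √(30*I*√65/169 + 32919) = √(32919 + 30*I*√65/169)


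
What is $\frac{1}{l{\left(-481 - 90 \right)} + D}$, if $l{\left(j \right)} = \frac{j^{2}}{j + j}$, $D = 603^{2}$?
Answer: $\frac{2}{726647} \approx 2.7524 \cdot 10^{-6}$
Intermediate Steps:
$D = 363609$
$l{\left(j \right)} = \frac{j}{2}$ ($l{\left(j \right)} = \frac{j^{2}}{2 j} = \frac{1}{2 j} j^{2} = \frac{j}{2}$)
$\frac{1}{l{\left(-481 - 90 \right)} + D} = \frac{1}{\frac{-481 - 90}{2} + 363609} = \frac{1}{\frac{1}{2} \left(-571\right) + 363609} = \frac{1}{- \frac{571}{2} + 363609} = \frac{1}{\frac{726647}{2}} = \frac{2}{726647}$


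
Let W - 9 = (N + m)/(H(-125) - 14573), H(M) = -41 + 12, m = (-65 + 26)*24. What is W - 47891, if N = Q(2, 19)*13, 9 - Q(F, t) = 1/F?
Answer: -1398344277/29204 ≈ -47882.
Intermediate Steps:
Q(F, t) = 9 - 1/F
m = -936 (m = -39*24 = -936)
H(M) = -29
N = 221/2 (N = (9 - 1/2)*13 = (17/2)*13 = 221/2 ≈ 110.50)
W = 264487/29204 (W = 9 + (221/2 - 936)/(-29 - 14573) = 9 - 1651/2/(-14602) = 9 - 1651/2*(-1/14602) = 9 + 1651/29204 = 264487/29204 ≈ 9.0565)
W - 47891 = 264487/29204 - 47891 = -1398344277/29204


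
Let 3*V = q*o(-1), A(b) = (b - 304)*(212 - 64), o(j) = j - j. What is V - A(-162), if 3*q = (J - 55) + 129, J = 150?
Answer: 68968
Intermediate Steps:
o(j) = 0
q = 224/3 (q = ((150 - 55) + 129)/3 = (95 + 129)/3 = (⅓)*224 = 224/3 ≈ 74.667)
A(b) = -44992 + 148*b (A(b) = (-304 + b)*148 = -44992 + 148*b)
V = 0 (V = ((224/3)*0)/3 = (⅓)*0 = 0)
V - A(-162) = 0 - (-44992 + 148*(-162)) = 0 - (-44992 - 23976) = 0 - 1*(-68968) = 0 + 68968 = 68968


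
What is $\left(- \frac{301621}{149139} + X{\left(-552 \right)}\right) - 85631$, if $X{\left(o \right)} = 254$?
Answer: $- \frac{12733342024}{149139} \approx -85379.0$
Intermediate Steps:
$\left(- \frac{301621}{149139} + X{\left(-552 \right)}\right) - 85631 = \left(- \frac{301621}{149139} + 254\right) - 85631 = \frac{37579685}{149139} - 85631 = - \frac{12733342024}{149139}$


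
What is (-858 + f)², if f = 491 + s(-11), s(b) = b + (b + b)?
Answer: 160000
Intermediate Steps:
s(b) = 3*b (s(b) = b + 2*b = 3*b)
f = 458 (f = 491 + 3*(-11) = 491 - 33 = 458)
(-858 + f)² = (-858 + 458)² = (-400)² = 160000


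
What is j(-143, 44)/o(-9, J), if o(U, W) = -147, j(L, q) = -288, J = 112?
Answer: 96/49 ≈ 1.9592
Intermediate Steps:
j(-143, 44)/o(-9, J) = -288/(-147) = -288*(-1/147) = 96/49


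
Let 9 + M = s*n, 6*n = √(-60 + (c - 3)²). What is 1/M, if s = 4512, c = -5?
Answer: 1/1495 ≈ 0.00066890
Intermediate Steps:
n = ⅓ (n = √(-60 + (-5 - 3)²)/6 = √(-60 + (-8)²)/6 = √(-60 + 64)/6 = √4/6 = (⅙)*2 = ⅓ ≈ 0.33333)
M = 1495 (M = -9 + 4512*(⅓) = -9 + 1504 = 1495)
1/M = 1/1495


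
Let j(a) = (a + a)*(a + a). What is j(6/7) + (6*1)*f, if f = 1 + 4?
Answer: 1614/49 ≈ 32.939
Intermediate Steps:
f = 5
j(a) = 4*a² (j(a) = (2*a)*(2*a) = 4*a²)
j(6/7) + (6*1)*f = 4*(6/7)² + (6*1)*5 = 4*(6*(⅐))² + 6*5 = 4*(6/7)² + 30 = 4*(36/49) + 30 = 144/49 + 30 = 1614/49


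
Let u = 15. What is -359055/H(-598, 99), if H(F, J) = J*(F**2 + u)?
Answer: -39895/3933809 ≈ -0.010142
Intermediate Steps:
H(F, J) = J*(15 + F**2) (H(F, J) = J*(F**2 + 15) = J*(15 + F**2))
-359055/H(-598, 99) = -359055*1/(99*(15 + (-598)**2)) = -359055*1/(99*(15 + 357604)) = -359055/(99*357619) = -359055/35404281 = -359055*1/35404281 = -39895/3933809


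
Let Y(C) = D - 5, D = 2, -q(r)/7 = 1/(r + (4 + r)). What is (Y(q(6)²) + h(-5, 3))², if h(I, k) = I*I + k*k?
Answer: 961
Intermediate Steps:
q(r) = -7/(4 + 2*r) (q(r) = -7/(r + (4 + r)) = -7/(4 + 2*r))
h(I, k) = I² + k²
Y(C) = -3 (Y(C) = 2 - 5 = -3)
(Y(q(6)²) + h(-5, 3))² = (-3 + ((-5)² + 3²))² = (-3 + (25 + 9))² = (-3 + 34)² = 31² = 961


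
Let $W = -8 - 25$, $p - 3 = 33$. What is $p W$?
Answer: $-1188$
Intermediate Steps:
$p = 36$ ($p = 3 + 33 = 36$)
$W = -33$
$p W = 36 \left(-33\right) = -1188$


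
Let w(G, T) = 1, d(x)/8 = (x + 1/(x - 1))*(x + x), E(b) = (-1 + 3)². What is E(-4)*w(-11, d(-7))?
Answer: 4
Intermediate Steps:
E(b) = 4 (E(b) = 2² = 4)
d(x) = 16*x*(x + 1/(-1 + x)) (d(x) = 8*((x + 1/(x - 1))*(x + x)) = 8*((x + 1/(-1 + x))*(2*x)) = 8*(2*x*(x + 1/(-1 + x))) = 16*x*(x + 1/(-1 + x)))
E(-4)*w(-11, d(-7)) = 4*1 = 4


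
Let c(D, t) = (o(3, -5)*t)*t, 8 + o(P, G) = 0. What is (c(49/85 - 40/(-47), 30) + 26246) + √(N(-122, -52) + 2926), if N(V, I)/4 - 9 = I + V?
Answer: 19046 + √2266 ≈ 19094.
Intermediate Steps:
o(P, G) = -8 (o(P, G) = -8 + 0 = -8)
N(V, I) = 36 + 4*I + 4*V (N(V, I) = 36 + 4*(I + V) = 36 + (4*I + 4*V) = 36 + 4*I + 4*V)
c(D, t) = -8*t² (c(D, t) = (-8*t)*t = -8*t²)
(c(49/85 - 40/(-47), 30) + 26246) + √(N(-122, -52) + 2926) = (-8*30² + 26246) + √((36 + 4*(-52) + 4*(-122)) + 2926) = (-8*900 + 26246) + √((36 - 208 - 488) + 2926) = (-7200 + 26246) + √(-660 + 2926) = 19046 + √2266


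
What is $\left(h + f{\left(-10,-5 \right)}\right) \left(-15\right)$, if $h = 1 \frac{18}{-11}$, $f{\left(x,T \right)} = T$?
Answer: $\frac{1095}{11} \approx 99.545$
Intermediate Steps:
$h = - \frac{18}{11}$ ($h = 1 \cdot 18 \left(- \frac{1}{11}\right) = 1 \left(- \frac{18}{11}\right) = - \frac{18}{11} \approx -1.6364$)
$\left(h + f{\left(-10,-5 \right)}\right) \left(-15\right) = \left(- \frac{18}{11} - 5\right) \left(-15\right) = \left(- \frac{73}{11}\right) \left(-15\right) = \frac{1095}{11}$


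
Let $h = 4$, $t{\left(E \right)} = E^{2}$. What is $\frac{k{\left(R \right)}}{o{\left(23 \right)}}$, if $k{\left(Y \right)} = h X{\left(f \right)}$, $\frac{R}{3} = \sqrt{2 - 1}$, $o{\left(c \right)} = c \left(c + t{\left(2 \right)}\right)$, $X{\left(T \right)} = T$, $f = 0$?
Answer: $0$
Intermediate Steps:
$o{\left(c \right)} = c \left(4 + c\right)$ ($o{\left(c \right)} = c \left(c + 2^{2}\right) = c \left(c + 4\right) = c \left(4 + c\right)$)
$R = 3$ ($R = 3 \sqrt{2 - 1} = 3 \sqrt{1} = 3 \cdot 1 = 3$)
$k{\left(Y \right)} = 0$ ($k{\left(Y \right)} = 4 \cdot 0 = 0$)
$\frac{k{\left(R \right)}}{o{\left(23 \right)}} = \frac{0}{23 \left(4 + 23\right)} = \frac{0}{23 \cdot 27} = \frac{0}{621} = 0 \cdot \frac{1}{621} = 0$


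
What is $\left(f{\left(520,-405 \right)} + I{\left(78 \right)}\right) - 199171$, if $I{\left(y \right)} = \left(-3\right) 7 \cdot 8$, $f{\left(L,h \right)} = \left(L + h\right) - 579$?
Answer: $-199803$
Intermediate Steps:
$f{\left(L,h \right)} = -579 + L + h$
$I{\left(y \right)} = -168$ ($I{\left(y \right)} = \left(-21\right) 8 = -168$)
$\left(f{\left(520,-405 \right)} + I{\left(78 \right)}\right) - 199171 = \left(\left(-579 + 520 - 405\right) - 168\right) - 199171 = \left(-464 - 168\right) - 199171 = -632 - 199171 = -199803$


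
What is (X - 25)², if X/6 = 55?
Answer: 93025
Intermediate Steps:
X = 330 (X = 6*55 = 330)
(X - 25)² = (330 - 25)² = 305² = 93025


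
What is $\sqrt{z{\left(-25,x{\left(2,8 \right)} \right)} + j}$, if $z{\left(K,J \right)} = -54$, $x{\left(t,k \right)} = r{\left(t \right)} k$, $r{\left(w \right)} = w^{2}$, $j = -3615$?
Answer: $i \sqrt{3669} \approx 60.572 i$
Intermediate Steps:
$x{\left(t,k \right)} = k t^{2}$ ($x{\left(t,k \right)} = t^{2} k = k t^{2}$)
$\sqrt{z{\left(-25,x{\left(2,8 \right)} \right)} + j} = \sqrt{-54 - 3615} = \sqrt{-3669} = i \sqrt{3669}$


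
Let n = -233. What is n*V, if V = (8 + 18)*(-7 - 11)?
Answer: 109044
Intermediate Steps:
V = -468 (V = 26*(-18) = -468)
n*V = -233*(-468) = 109044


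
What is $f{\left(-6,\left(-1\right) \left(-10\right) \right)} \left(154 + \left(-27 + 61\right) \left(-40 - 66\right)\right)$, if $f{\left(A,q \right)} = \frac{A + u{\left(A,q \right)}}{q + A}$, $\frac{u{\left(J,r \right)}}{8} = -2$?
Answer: $18975$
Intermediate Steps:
$u{\left(J,r \right)} = -16$ ($u{\left(J,r \right)} = 8 \left(-2\right) = -16$)
$f{\left(A,q \right)} = \frac{-16 + A}{A + q}$ ($f{\left(A,q \right)} = \frac{A - 16}{q + A} = \frac{-16 + A}{A + q}$)
$f{\left(-6,\left(-1\right) \left(-10\right) \right)} \left(154 + \left(-27 + 61\right) \left(-40 - 66\right)\right) = \frac{-16 - 6}{-6 - -10} \left(154 + \left(-27 + 61\right) \left(-40 - 66\right)\right) = \frac{1}{-6 + 10} \left(-22\right) \left(154 + 34 \left(-106\right)\right) = \frac{1}{4} \left(-22\right) \left(154 - 3604\right) = \frac{1}{4} \left(-22\right) \left(-3450\right) = \left(- \frac{11}{2}\right) \left(-3450\right) = 18975$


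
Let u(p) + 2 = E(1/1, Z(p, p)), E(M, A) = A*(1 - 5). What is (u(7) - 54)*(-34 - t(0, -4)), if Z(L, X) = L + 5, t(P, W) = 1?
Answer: 3640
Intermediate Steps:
Z(L, X) = 5 + L
E(M, A) = -4*A (E(M, A) = A*(-4) = -4*A)
u(p) = -22 - 4*p (u(p) = -2 - 4*(5 + p) = -2 + (-20 - 4*p) = -22 - 4*p)
(u(7) - 54)*(-34 - t(0, -4)) = ((-22 - 4*7) - 54)*(-34 - 1*1) = ((-22 - 28) - 54)*(-34 - 1) = (-50 - 54)*(-35) = -104*(-35) = 3640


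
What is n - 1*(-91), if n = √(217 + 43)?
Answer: 91 + 2*√65 ≈ 107.12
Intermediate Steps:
n = 2*√65 (n = √260 = 2*√65 ≈ 16.125)
n - 1*(-91) = 2*√65 - 1*(-91) = 2*√65 + 91 = 91 + 2*√65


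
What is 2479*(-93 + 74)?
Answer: -47101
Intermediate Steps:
2479*(-93 + 74) = 2479*(-19) = -47101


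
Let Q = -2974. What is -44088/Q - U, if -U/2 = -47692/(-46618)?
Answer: 584741600/34660483 ≈ 16.871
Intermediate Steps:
U = -47692/23309 (U = -(-95384)/(-46618) = -(-95384)*(-1)/46618 = -2*23846/23309 = -47692/23309 ≈ -2.0461)
-44088/Q - U = -44088/(-2974) - 1*(-47692/23309) = -44088*(-1/2974) + 47692/23309 = 22044/1487 + 47692/23309 = 584741600/34660483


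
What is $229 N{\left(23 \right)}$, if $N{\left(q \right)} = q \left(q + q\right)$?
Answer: $242282$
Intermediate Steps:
$N{\left(q \right)} = 2 q^{2}$ ($N{\left(q \right)} = q 2 q = 2 q^{2}$)
$229 N{\left(23 \right)} = 229 \cdot 2 \cdot 23^{2} = 229 \cdot 2 \cdot 529 = 229 \cdot 1058 = 242282$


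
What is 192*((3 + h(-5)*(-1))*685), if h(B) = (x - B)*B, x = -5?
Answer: 394560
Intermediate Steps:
h(B) = B*(-5 - B) (h(B) = (-5 - B)*B = B*(-5 - B))
192*((3 + h(-5)*(-1))*685) = 192*((3 - 1*(-5)*(5 - 5)*(-1))*685) = 192*((3 - 1*(-5)*0*(-1))*685) = 192*((3 + 0*(-1))*685) = 192*((3 + 0)*685) = 192*(3*685) = 192*2055 = 394560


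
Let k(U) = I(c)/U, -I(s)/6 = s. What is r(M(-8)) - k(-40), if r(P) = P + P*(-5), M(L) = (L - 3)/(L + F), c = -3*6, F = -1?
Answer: -197/90 ≈ -2.1889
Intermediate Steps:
c = -18
M(L) = (-3 + L)/(-1 + L) (M(L) = (L - 3)/(L - 1) = (-3 + L)/(-1 + L))
r(P) = -4*P (r(P) = P - 5*P = -4*P)
I(s) = -6*s
k(U) = 108/U (k(U) = (-6*(-18))/U = 108/U)
r(M(-8)) - k(-40) = -4*(-3 - 8)/(-1 - 8) - 108/(-40) = -4*(-11)/(-9) - 108*(-1)/40 = -(-4)*(-11)/9 - 1*(-27/10) = -4*11/9 + 27/10 = -44/9 + 27/10 = -197/90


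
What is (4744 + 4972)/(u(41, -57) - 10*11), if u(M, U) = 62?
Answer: -2429/12 ≈ -202.42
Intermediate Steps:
(4744 + 4972)/(u(41, -57) - 10*11) = (4744 + 4972)/(62 - 10*11) = 9716/(62 - 110) = 9716/(-48) = 9716*(-1/48) = -2429/12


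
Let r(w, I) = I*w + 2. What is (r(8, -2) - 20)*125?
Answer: -4250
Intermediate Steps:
r(w, I) = 2 + I*w
(r(8, -2) - 20)*125 = ((2 - 2*8) - 20)*125 = ((2 - 16) - 20)*125 = (-14 - 20)*125 = -34*125 = -4250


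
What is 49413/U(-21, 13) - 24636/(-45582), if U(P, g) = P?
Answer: -17871635/7597 ≈ -2352.5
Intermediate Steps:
49413/U(-21, 13) - 24636/(-45582) = 49413/(-21) - 24636/(-45582) = 49413*(-1/21) - 24636*(-1/45582) = -2353 + 4106/7597 = -17871635/7597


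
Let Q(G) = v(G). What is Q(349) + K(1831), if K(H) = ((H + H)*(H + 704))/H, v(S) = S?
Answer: 5419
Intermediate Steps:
Q(G) = G
K(H) = 1408 + 2*H (K(H) = ((2*H)*(704 + H))/H = (2*H*(704 + H))/H = 1408 + 2*H)
Q(349) + K(1831) = 349 + (1408 + 2*1831) = 349 + (1408 + 3662) = 349 + 5070 = 5419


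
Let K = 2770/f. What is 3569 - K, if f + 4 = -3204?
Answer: 5726061/1604 ≈ 3569.9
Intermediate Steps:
f = -3208 (f = -4 - 3204 = -3208)
K = -1385/1604 (K = 2770/(-3208) = 2770*(-1/3208) = -1385/1604 ≈ -0.86347)
3569 - K = 3569 - 1*(-1385/1604) = 3569 + 1385/1604 = 5726061/1604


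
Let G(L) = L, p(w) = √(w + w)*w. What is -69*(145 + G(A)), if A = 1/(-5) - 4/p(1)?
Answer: -49956/5 + 138*√2 ≈ -9796.0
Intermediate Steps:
p(w) = √2*w^(3/2) (p(w) = √(2*w)*w = (√2*√w)*w = √2*w^(3/2))
A = -⅕ - 2*√2 (A = 1/(-5) - 4*√2/2 = 1*(-⅕) - 4*√2/2 = -⅕ - 4*√2/2 = -⅕ - 2*√2 ≈ -3.0284)
-69*(145 + G(A)) = -69*(145 + (-⅕ - 2*√2)) = -69*(724/5 - 2*√2) = -49956/5 + 138*√2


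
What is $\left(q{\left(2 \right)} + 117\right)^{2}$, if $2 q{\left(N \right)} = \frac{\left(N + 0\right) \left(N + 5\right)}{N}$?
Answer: $\frac{58081}{4} \approx 14520.0$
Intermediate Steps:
$q{\left(N \right)} = \frac{5}{2} + \frac{N}{2}$ ($q{\left(N \right)} = \frac{\left(N + 0\right) \left(N + 5\right) \frac{1}{N}}{2} = \frac{N \left(5 + N\right) \frac{1}{N}}{2} = \frac{5 + N}{2} = \frac{5}{2} + \frac{N}{2}$)
$\left(q{\left(2 \right)} + 117\right)^{2} = \left(\left(\frac{5}{2} + \frac{1}{2} \cdot 2\right) + 117\right)^{2} = \left(\left(\frac{5}{2} + 1\right) + 117\right)^{2} = \left(\frac{7}{2} + 117\right)^{2} = \left(\frac{241}{2}\right)^{2} = \frac{58081}{4}$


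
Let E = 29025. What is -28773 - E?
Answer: -57798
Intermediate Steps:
-28773 - E = -28773 - 1*29025 = -28773 - 29025 = -57798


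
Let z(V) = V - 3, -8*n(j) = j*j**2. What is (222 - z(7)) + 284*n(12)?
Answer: -61126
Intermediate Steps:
n(j) = -j**3/8 (n(j) = -j*j**2/8 = -j**3/8)
z(V) = -3 + V
(222 - z(7)) + 284*n(12) = (222 - (-3 + 7)) + 284*(-1/8*12**3) = (222 - 1*4) + 284*(-1/8*1728) = (222 - 4) + 284*(-216) = 218 - 61344 = -61126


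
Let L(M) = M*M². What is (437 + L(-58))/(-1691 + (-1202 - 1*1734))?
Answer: 194675/4627 ≈ 42.074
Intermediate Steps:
L(M) = M³
(437 + L(-58))/(-1691 + (-1202 - 1*1734)) = (437 + (-58)³)/(-1691 + (-1202 - 1*1734)) = (437 - 195112)/(-1691 + (-1202 - 1734)) = -194675/(-1691 - 2936) = -194675/(-4627) = -194675*(-1/4627) = 194675/4627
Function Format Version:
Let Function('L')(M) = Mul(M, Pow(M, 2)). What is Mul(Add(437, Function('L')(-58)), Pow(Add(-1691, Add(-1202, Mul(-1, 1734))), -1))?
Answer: Rational(194675, 4627) ≈ 42.074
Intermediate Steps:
Function('L')(M) = Pow(M, 3)
Mul(Add(437, Function('L')(-58)), Pow(Add(-1691, Add(-1202, Mul(-1, 1734))), -1)) = Mul(Add(437, Pow(-58, 3)), Pow(Add(-1691, Add(-1202, Mul(-1, 1734))), -1)) = Mul(Add(437, -195112), Pow(Add(-1691, Add(-1202, -1734)), -1)) = Mul(-194675, Pow(Add(-1691, -2936), -1)) = Mul(-194675, Pow(-4627, -1)) = Mul(-194675, Rational(-1, 4627)) = Rational(194675, 4627)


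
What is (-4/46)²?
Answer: 4/529 ≈ 0.0075614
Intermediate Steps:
(-4/46)² = (-4*1/46)² = (-2/23)² = 4/529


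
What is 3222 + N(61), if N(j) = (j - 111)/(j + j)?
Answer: 196517/61 ≈ 3221.6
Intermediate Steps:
N(j) = (-111 + j)/(2*j) (N(j) = (-111 + j)/((2*j)) = (-111 + j)*(1/(2*j)) = (-111 + j)/(2*j))
3222 + N(61) = 3222 + (½)*(-111 + 61)/61 = 3222 + (½)*(1/61)*(-50) = 3222 - 25/61 = 196517/61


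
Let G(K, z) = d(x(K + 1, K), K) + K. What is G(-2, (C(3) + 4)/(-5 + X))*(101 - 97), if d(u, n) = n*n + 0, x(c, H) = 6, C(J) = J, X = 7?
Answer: 8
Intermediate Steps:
d(u, n) = n**2 (d(u, n) = n**2 + 0 = n**2)
G(K, z) = K + K**2 (G(K, z) = K**2 + K = K + K**2)
G(-2, (C(3) + 4)/(-5 + X))*(101 - 97) = (-2*(1 - 2))*(101 - 97) = -2*(-1)*4 = 2*4 = 8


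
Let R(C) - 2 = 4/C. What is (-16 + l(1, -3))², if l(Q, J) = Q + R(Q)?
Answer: 81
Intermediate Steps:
R(C) = 2 + 4/C
l(Q, J) = 2 + Q + 4/Q (l(Q, J) = Q + (2 + 4/Q) = 2 + Q + 4/Q)
(-16 + l(1, -3))² = (-16 + (2 + 1 + 4/1))² = (-16 + (2 + 1 + 4*1))² = (-16 + (2 + 1 + 4))² = (-16 + 7)² = (-9)² = 81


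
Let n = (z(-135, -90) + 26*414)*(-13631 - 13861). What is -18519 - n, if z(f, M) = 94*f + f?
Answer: -56679531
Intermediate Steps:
z(f, M) = 95*f
n = 56661012 (n = (95*(-135) + 26*414)*(-13631 - 13861) = (-12825 + 10764)*(-27492) = -2061*(-27492) = 56661012)
-18519 - n = -18519 - 1*56661012 = -18519 - 56661012 = -56679531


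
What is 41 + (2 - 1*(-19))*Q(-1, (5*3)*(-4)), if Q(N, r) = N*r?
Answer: 1301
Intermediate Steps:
41 + (2 - 1*(-19))*Q(-1, (5*3)*(-4)) = 41 + (2 - 1*(-19))*(-5*3*(-4)) = 41 + (2 + 19)*(-15*(-4)) = 41 + 21*(-1*(-60)) = 41 + 21*60 = 41 + 1260 = 1301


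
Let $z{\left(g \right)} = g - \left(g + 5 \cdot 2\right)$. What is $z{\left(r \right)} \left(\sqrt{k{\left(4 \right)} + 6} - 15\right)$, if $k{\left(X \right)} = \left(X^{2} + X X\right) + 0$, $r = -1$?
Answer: $150 - 10 \sqrt{38} \approx 88.356$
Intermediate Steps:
$k{\left(X \right)} = 2 X^{2}$ ($k{\left(X \right)} = \left(X^{2} + X^{2}\right) + 0 = 2 X^{2} + 0 = 2 X^{2}$)
$z{\left(g \right)} = -10$ ($z{\left(g \right)} = g - \left(g + 10\right) = g - \left(10 + g\right) = -10$)
$z{\left(r \right)} \left(\sqrt{k{\left(4 \right)} + 6} - 15\right) = - 10 \left(\sqrt{2 \cdot 4^{2} + 6} - 15\right) = - 10 \left(\sqrt{2 \cdot 16 + 6} - 15\right) = - 10 \left(\sqrt{32 + 6} - 15\right) = - 10 \left(\sqrt{38} - 15\right) = - 10 \left(-15 + \sqrt{38}\right) = 150 - 10 \sqrt{38}$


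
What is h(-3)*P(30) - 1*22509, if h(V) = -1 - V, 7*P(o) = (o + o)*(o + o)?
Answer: -150363/7 ≈ -21480.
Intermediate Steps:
P(o) = 4*o²/7 (P(o) = ((o + o)*(o + o))/7 = ((2*o)*(2*o))/7 = (4*o²)/7 = 4*o²/7)
h(-3)*P(30) - 1*22509 = (-1 - 1*(-3))*((4/7)*30²) - 1*22509 = (-1 + 3)*((4/7)*900) - 22509 = 2*(3600/7) - 22509 = 7200/7 - 22509 = -150363/7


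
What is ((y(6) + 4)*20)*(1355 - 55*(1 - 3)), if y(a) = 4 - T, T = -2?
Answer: 293000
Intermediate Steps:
y(a) = 6 (y(a) = 4 - 1*(-2) = 4 + 2 = 6)
((y(6) + 4)*20)*(1355 - 55*(1 - 3)) = ((6 + 4)*20)*(1355 - 55*(1 - 3)) = (10*20)*(1355 - 55*(-2)) = 200*(1355 + 110) = 200*1465 = 293000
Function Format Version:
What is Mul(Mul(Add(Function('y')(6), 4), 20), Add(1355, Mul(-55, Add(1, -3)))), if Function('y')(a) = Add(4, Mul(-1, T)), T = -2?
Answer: 293000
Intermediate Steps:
Function('y')(a) = 6 (Function('y')(a) = Add(4, Mul(-1, -2)) = Add(4, 2) = 6)
Mul(Mul(Add(Function('y')(6), 4), 20), Add(1355, Mul(-55, Add(1, -3)))) = Mul(Mul(Add(6, 4), 20), Add(1355, Mul(-55, Add(1, -3)))) = Mul(Mul(10, 20), Add(1355, Mul(-55, -2))) = Mul(200, Add(1355, 110)) = Mul(200, 1465) = 293000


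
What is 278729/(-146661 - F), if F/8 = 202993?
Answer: -278729/1770605 ≈ -0.15742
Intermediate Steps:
F = 1623944 (F = 8*202993 = 1623944)
278729/(-146661 - F) = 278729/(-146661 - 1*1623944) = 278729/(-146661 - 1623944) = 278729/(-1770605) = 278729*(-1/1770605) = -278729/1770605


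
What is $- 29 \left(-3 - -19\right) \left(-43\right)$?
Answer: $19952$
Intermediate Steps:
$- 29 \left(-3 - -19\right) \left(-43\right) = - 29 \left(-3 + 19\right) \left(-43\right) = \left(-29\right) 16 \left(-43\right) = \left(-464\right) \left(-43\right) = 19952$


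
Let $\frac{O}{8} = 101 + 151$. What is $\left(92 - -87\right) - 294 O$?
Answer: $-592525$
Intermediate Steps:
$O = 2016$ ($O = 8 \left(101 + 151\right) = 8 \cdot 252 = 2016$)
$\left(92 - -87\right) - 294 O = \left(92 - -87\right) - 592704 = \left(92 + 87\right) - 592704 = 179 - 592704 = -592525$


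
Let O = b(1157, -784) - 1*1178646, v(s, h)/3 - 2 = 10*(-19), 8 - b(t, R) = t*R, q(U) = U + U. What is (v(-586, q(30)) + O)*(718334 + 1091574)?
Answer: -492501305512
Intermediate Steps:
q(U) = 2*U
b(t, R) = 8 - R*t (b(t, R) = 8 - t*R = 8 - R*t)
v(s, h) = -564 (v(s, h) = 6 + 3*(10*(-19)) = 6 + 3*(-190) = 6 - 570 = -564)
O = -271550 (O = (8 - 1*(-784)*1157) - 1*1178646 = (8 + 907088) - 1178646 = 907096 - 1178646 = -271550)
(v(-586, q(30)) + O)*(718334 + 1091574) = (-564 - 271550)*(718334 + 1091574) = -272114*1809908 = -492501305512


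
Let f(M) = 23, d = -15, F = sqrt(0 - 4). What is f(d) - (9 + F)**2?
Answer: -54 - 36*I ≈ -54.0 - 36.0*I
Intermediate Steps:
F = 2*I (F = sqrt(-4) = 2*I ≈ 2.0*I)
f(d) - (9 + F)**2 = 23 - (9 + 2*I)**2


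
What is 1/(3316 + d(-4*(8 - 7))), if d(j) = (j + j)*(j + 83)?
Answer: 1/2684 ≈ 0.00037258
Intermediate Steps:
d(j) = 2*j*(83 + j) (d(j) = (2*j)*(83 + j) = 2*j*(83 + j))
1/(3316 + d(-4*(8 - 7))) = 1/(3316 + 2*(-4*(8 - 7))*(83 - 4*(8 - 7))) = 1/(3316 + 2*(-4*1)*(83 - 4*1)) = 1/(3316 + 2*(-4)*(83 - 4)) = 1/(3316 + 2*(-4)*79) = 1/(3316 - 632) = 1/2684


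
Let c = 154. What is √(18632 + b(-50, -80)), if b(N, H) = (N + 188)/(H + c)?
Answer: √25509761/37 ≈ 136.51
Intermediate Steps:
b(N, H) = (188 + N)/(154 + H) (b(N, H) = (N + 188)/(H + 154) = (188 + N)/(154 + H))
√(18632 + b(-50, -80)) = √(18632 + (188 - 50)/(154 - 80)) = √(18632 + 138/74) = √(18632 + (1/74)*138) = √(18632 + 69/37) = √(689453/37) = √25509761/37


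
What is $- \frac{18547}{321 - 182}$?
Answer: $- \frac{18547}{139} \approx -133.43$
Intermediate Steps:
$- \frac{18547}{321 - 182} = - \frac{18547}{139}$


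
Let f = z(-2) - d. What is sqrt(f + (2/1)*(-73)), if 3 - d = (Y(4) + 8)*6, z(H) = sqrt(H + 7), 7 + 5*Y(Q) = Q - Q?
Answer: sqrt(-2735 + 25*sqrt(5))/5 ≈ 10.352*I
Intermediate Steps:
Y(Q) = -7/5 (Y(Q) = -7/5 + (Q - Q)/5 = -7/5 + (1/5)*0 = -7/5 + 0 = -7/5)
z(H) = sqrt(7 + H)
d = -183/5 (d = 3 - (-7/5 + 8)*6 = 3 - 33*6/5 = 3 - 1*198/5 = 3 - 198/5 = -183/5 ≈ -36.600)
f = 183/5 + sqrt(5) (f = sqrt(7 - 2) - 1*(-183/5) = sqrt(5) + 183/5 = 183/5 + sqrt(5) ≈ 38.836)
sqrt(f + (2/1)*(-73)) = sqrt((183/5 + sqrt(5)) + (2/1)*(-73)) = sqrt((183/5 + sqrt(5)) + (2*1)*(-73)) = sqrt((183/5 + sqrt(5)) + 2*(-73)) = sqrt((183/5 + sqrt(5)) - 146) = sqrt(-547/5 + sqrt(5))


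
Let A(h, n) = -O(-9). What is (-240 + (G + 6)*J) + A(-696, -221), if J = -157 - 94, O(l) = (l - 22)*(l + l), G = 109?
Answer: -29663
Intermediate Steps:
O(l) = 2*l*(-22 + l) (O(l) = (-22 + l)*(2*l) = 2*l*(-22 + l))
J = -251
A(h, n) = -558 (A(h, n) = -2*(-9)*(-22 - 9) = -2*(-9)*(-31) = -1*558 = -558)
(-240 + (G + 6)*J) + A(-696, -221) = (-240 + (109 + 6)*(-251)) - 558 = (-240 + 115*(-251)) - 558 = (-240 - 28865) - 558 = -29105 - 558 = -29663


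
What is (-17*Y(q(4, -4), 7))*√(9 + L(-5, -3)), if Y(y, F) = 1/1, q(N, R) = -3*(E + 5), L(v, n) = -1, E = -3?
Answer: -34*√2 ≈ -48.083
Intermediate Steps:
q(N, R) = -6 (q(N, R) = -3*(-3 + 5) = -3*2 = -6)
Y(y, F) = 1
(-17*Y(q(4, -4), 7))*√(9 + L(-5, -3)) = (-17*1)*√(9 - 1) = -34*√2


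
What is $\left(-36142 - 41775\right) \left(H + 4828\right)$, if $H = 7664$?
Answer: $-973339164$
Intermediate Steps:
$\left(-36142 - 41775\right) \left(H + 4828\right) = \left(-36142 - 41775\right) \left(7664 + 4828\right) = \left(-77917\right) 12492 = -973339164$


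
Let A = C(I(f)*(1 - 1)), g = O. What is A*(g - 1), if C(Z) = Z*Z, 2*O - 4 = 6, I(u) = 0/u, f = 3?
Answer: 0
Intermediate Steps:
I(u) = 0
O = 5 (O = 2 + (½)*6 = 2 + 3 = 5)
g = 5
C(Z) = Z²
A = 0 (A = (0*(1 - 1))² = (0*0)² = 0² = 0)
A*(g - 1) = 0*(5 - 1) = 0*4 = 0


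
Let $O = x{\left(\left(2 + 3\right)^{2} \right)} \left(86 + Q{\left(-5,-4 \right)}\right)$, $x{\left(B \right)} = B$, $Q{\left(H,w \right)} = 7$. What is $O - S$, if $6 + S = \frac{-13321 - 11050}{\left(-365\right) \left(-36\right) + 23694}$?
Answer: $\frac{85884425}{36834} \approx 2331.7$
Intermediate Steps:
$S = - \frac{245375}{36834}$ ($S = -6 + \frac{-13321 - 11050}{\left(-365\right) \left(-36\right) + 23694} = -6 - \frac{24371}{13140 + 23694} = -6 - \frac{24371}{36834} = - \frac{245375}{36834} \approx -6.6616$)
$O = 2325$ ($O = \left(2 + 3\right)^{2} \left(86 + 7\right) = 5^{2} \cdot 93 = 25 \cdot 93 = 2325$)
$O - S = 2325 - - \frac{245375}{36834} = 2325 + \frac{245375}{36834} = \frac{85884425}{36834}$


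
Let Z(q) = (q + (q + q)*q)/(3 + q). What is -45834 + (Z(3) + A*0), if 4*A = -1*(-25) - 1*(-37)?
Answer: -91661/2 ≈ -45831.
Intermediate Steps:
A = 31/2 (A = (-1*(-25) - 1*(-37))/4 = (25 + 37)/4 = (¼)*62 = 31/2 ≈ 15.500)
Z(q) = (q + 2*q²)/(3 + q) (Z(q) = (q + (2*q)*q)/(3 + q) = (q + 2*q²)/(3 + q))
-45834 + (Z(3) + A*0) = -45834 + (3*(1 + 2*3)/(3 + 3) + (31/2)*0) = -45834 + (3*(1 + 6)/6 + 0) = -45834 + (3*(⅙)*7 + 0) = -45834 + (7/2 + 0) = -45834 + 7/2 = -91661/2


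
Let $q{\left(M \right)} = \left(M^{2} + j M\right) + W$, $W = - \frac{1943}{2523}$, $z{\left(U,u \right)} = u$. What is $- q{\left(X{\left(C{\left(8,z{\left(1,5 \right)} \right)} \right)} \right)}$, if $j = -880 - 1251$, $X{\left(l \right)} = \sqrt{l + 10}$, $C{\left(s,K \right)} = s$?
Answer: $- \frac{1499}{87} + 6393 \sqrt{2} \approx 9023.8$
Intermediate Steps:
$X{\left(l \right)} = \sqrt{10 + l}$
$W = - \frac{67}{87}$ ($W = \left(-1943\right) \frac{1}{2523} = - \frac{67}{87} \approx -0.77011$)
$j = -2131$
$q{\left(M \right)} = - \frac{67}{87} + M^{2} - 2131 M$ ($q{\left(M \right)} = \left(M^{2} - 2131 M\right) - \frac{67}{87} = - \frac{67}{87} + M^{2} - 2131 M$)
$- q{\left(X{\left(C{\left(8,z{\left(1,5 \right)} \right)} \right)} \right)} = - (- \frac{67}{87} + \left(\sqrt{10 + 8}\right)^{2} - 2131 \sqrt{10 + 8}) = - (- \frac{67}{87} + \left(\sqrt{18}\right)^{2} - 2131 \sqrt{18}) = - (- \frac{67}{87} + \left(3 \sqrt{2}\right)^{2} - 2131 \cdot 3 \sqrt{2}) = - (- \frac{67}{87} + 18 - 6393 \sqrt{2}) = - (\frac{1499}{87} - 6393 \sqrt{2}) = - \frac{1499}{87} + 6393 \sqrt{2}$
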